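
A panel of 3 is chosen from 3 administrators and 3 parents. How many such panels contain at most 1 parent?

Split by how many parents are chosen (0 through 1).
Sum: C(3,0)·C(3,3) + C(3,1)·C(3,2) = 1 + 9 = 10.

10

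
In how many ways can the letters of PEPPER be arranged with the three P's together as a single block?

Treat the 3 copies of P as a single block. The multiset to arrange is then {PPP, E, E, R}, 4 items in all.
That gives (4)!/(2!) = 12 arrangements.

12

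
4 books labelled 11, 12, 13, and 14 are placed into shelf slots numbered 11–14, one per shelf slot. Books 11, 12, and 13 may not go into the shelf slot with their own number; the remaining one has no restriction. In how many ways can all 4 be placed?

Let Aᵢ (for i ∈ {11, 12, 13}) be the placements that put book i in its forbidden shelf slot. Any j of these fix j positions, leaving (4−j)! ways to fill the rest, and there are C(3,j) ways to pick which j.
By inclusion–exclusion, the number of valid placements is Σ_{j=0}^{3} (−1)^j C(3,j)·(4−j)!.
Computing: 24 − 18 + 6 − 1 = 11.

11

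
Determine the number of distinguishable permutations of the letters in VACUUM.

Letter multiplicities in VACUUM: A×1, C×1, M×1, U×2, V×1.
So there are 6! / (2!) = 360 distinguishable arrangements.

360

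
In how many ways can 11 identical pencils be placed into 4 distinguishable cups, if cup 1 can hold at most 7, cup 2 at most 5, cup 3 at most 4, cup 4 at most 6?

170

Without the upper bounds there are C(14,3) = 364 ways to split 11 among 4 cups.
Subtract solutions that violate a single cap (substitute x_i' = x_i − (cap_i+1)): x_1 ≥ 8 gives C(6,3) = 20; x_2 ≥ 6 gives C(8,3) = 56; x_3 ≥ 5 gives C(9,3) = 84; x_4 ≥ 7 gives C(7,3) = 35. Together 195.
Add back pairs where two caps are both exceeded: 0 + 0 + 0 + 1 + 0 + 0 = 1.
By inclusion–exclusion the count is 364 − 195 + 1 = 170.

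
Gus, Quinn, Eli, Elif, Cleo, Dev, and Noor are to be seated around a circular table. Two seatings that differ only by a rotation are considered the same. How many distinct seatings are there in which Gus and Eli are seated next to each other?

240

Glue Gus and Eli into a block (2 internal orders). Seating 6 units around a circle gives (5)! arrangements.
So 2 × (5)! = 2 × 120 = 240.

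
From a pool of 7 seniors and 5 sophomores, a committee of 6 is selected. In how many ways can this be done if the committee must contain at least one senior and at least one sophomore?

917

Total 6-person selections from all 12: C(12,6) = 924.
Subtract selections that omit an entire group: no seniors → C(5,6) = 0; no sophomores → C(7,6) = 7.
Both groups omitted at once is impossible, so 924 − 7 = 917.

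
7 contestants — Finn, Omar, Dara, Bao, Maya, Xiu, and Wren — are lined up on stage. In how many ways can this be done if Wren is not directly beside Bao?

3600

Of the 7! = 5040 arrangements, those with Wren and Bao adjacent number 2 × 6! = 1440 (treat the pair as a block with 2 internal orders).
Complementary counting: 5040 − 1440 = 3600.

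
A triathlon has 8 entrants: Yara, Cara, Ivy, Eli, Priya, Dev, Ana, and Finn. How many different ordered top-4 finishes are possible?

There are 8 choices for 1st place, 7 for 2nd, and so on down to 5 for position 4.
That gives 8 × 7 × 6 × 5 = 1680.

1680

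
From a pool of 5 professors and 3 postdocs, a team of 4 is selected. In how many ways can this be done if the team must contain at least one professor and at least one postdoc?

65

Total 4-person selections from all 8: C(8,4) = 70.
Subtract selections that omit an entire group: no professors → C(3,4) = 0; no postdocs → C(5,4) = 5.
Both groups omitted at once is impossible, so 70 − 5 = 65.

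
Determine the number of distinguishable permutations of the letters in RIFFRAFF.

840

The 8 letters of RIFFRAFF have repeats: F appearing 4 times and R appearing twice.
The number of distinct arrangements is 8!/(4!·2!) = 40320/48 = 840.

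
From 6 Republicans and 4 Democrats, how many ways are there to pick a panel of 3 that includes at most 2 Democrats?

Split by how many Democrats are chosen (0 through 2).
Sum: C(4,0)·C(6,3) + C(4,1)·C(6,2) + C(4,2)·C(6,1) = 20 + 60 + 36 = 116.

116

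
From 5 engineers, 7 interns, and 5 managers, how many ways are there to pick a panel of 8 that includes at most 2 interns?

5295

Split by how many interns are chosen (0 through 2).
Sum: C(7,0)·C(10,8) + C(7,1)·C(10,7) + C(7,2)·C(10,6) = 45 + 840 + 4410 = 5295.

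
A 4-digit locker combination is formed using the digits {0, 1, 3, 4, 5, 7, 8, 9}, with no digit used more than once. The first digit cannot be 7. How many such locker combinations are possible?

1470

The first digit has 8−1 = 7 choices (anything except 7).
The remaining 3 digits are filled from the other 7 symbols without repetition: 7 × 6 × 5 = 210.
Total: 7 × 210 = 1470.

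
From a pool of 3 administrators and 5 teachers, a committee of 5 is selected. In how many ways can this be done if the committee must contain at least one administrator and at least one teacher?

Unrestricted: C(8,5) = 56 ways to pick any 5 of the 8.
Subtract selections that omit an entire group: no administrators → C(5,5) = 1; no teachers → C(3,5) = 0.
Both groups omitted at once is impossible, so 56 − 1 = 55.

55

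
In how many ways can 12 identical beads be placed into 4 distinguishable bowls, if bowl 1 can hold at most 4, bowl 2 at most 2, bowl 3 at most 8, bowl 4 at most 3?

41

By stars and bars, unrestricted non-negative solutions to x_1+…+x_4 = 12 number C(12+3,3) = 455.
Subtract solutions that violate a single cap (substitute x_i' = x_i − (cap_i+1)): x_1 ≥ 5 gives C(10,3) = 120; x_2 ≥ 3 gives C(12,3) = 220; x_3 ≥ 9 gives C(6,3) = 20; x_4 ≥ 4 gives C(11,3) = 165. Together 525.
Add back pairs where two caps are both exceeded: 35 + 0 + 20 + 1 + 56 + 0 = 112.
Subtract triples: 0 + 1 + 0 + 0 = 1.
By inclusion–exclusion the count is 455 − 525 + 112 − 1 = 41.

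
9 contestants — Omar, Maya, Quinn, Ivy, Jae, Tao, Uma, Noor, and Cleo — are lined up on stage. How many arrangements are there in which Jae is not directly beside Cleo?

282240

Of the 9! = 362880 arrangements, those with Jae and Cleo adjacent number 2 × 8! = 80640 (treat the pair as a block with 2 internal orders).
Complementary counting: 362880 − 80640 = 282240.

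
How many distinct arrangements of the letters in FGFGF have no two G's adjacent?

6

Total arrangements of FGFGF: 5!/(3!·2!) = 10.
If the two G's are adjacent, glue them into one block, leaving 4 items to arrange: (4)!/(3!) = 4 ways.
Hence 10 − 4 = 6.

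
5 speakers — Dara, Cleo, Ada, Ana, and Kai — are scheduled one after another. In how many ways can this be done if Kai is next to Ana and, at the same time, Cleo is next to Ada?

24

Treat {Kai,Ana} as one block (2 orders) and {Cleo,Ada} as another (2 orders).
That leaves 3 units to arrange: 2 × 2 × 3! = 4 × 6 = 24.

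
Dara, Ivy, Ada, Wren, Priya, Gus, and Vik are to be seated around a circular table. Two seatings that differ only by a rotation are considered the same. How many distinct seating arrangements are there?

720

Seat Dara anywhere (absorbing the rotational symmetry), then permute the other 6: (6)! = 720.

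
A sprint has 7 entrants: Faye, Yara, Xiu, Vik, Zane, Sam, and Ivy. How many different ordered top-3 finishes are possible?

This is an ordered selection of 3 from 7: P(7,3).
That gives 7 × 6 × 5 = 210.

210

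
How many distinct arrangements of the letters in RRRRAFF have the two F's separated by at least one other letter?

75

Total arrangements of RRRRAFF: 7!/(4!·2!) = 105.
If the two F's are adjacent, glue them into one block, leaving 6 items to arrange: (6)!/(4!) = 30 ways.
Hence 105 − 30 = 75.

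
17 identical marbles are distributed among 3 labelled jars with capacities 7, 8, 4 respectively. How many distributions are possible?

Ignoring the caps, the number of non-negative solutions to x_1+…+x_3 = 17 is C(19,2) = 171.
Subtract solutions that violate a single cap (substitute x_i' = x_i − (cap_i+1)): x_1 ≥ 8 gives C(11,2) = 55; x_2 ≥ 9 gives C(10,2) = 45; x_3 ≥ 5 gives C(14,2) = 91. Together 191.
Add back pairs where two caps are both exceeded: 1 + 15 + 10 = 26.
By inclusion–exclusion the count is 171 − 191 + 26 = 6.

6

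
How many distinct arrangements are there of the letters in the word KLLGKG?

90

Letter multiplicities in KLLGKG: G×2, K×2, L×2.
So there are 6! / (2!·2!·2!) = 90 distinguishable arrangements.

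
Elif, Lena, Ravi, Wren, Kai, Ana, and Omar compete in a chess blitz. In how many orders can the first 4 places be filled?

This is an ordered selection of 4 from 7: P(7,4).
That gives 7 × 6 × 5 × 4 = 840.

840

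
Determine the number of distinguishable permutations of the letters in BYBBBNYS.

Letter multiplicities in BYBBBNYS: B×4, N×1, S×1, Y×2.
So there are 8! / (4!·2!) = 840 distinguishable arrangements.

840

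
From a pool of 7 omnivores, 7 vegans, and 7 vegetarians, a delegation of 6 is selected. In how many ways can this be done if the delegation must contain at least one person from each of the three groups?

45276

Total 6-person selections from all 21: C(21,6) = 54264.
Selections missing a whole group: no omnivores → C(14,6) = 3003; no vegans → C(14,6) = 3003; no vegetarians → C(14,6) = 3003.
Add back selections omitting two groups (i.e. drawn from a single group): C(7,6) + C(7,6) + C(7,6) = 21.
By inclusion–exclusion: 54264 − 9009 + 21 = 45276.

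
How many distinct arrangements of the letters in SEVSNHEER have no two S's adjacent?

23520

Total arrangements of SEVSNHEER: 9!/(3!·2!) = 30240.
If the two S's are adjacent, glue them into one block, leaving 8 items to arrange: (8)!/(3!) = 6720 ways.
Subtracting, 30240 − 6720 = 23520 arrangements keep the S's apart.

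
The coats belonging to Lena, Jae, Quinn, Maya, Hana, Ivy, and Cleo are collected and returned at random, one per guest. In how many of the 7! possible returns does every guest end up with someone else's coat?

This is the derangement count D_7: permutations of 7 items with no fixed point.
By inclusion–exclusion this is Σ_{j=0}^{7} (−1)^j C(7,j)·(7−j)!.
Computing: 5040 − 5040 + 2520 − 840 + 210 − 42 + 7 − 1 = 1854.

1854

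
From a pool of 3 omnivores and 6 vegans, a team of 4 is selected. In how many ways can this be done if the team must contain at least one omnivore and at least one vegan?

Total 4-person selections from all 9: C(9,4) = 126.
Selections missing a whole group: no omnivores → C(6,4) = 15; no vegans → C(3,4) = 0.
Both groups omitted at once is impossible, so 126 − 15 = 111.

111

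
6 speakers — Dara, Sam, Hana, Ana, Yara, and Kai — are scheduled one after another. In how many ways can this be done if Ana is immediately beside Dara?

Place the 4 others and the Ana-Dara pair as 5 objects in a line; the pair has 2 internal arrangements.
So the count is 2·(5)! = 240.

240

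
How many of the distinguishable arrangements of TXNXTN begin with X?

30

With the first slot taken by X, it remains to arrange the other 5 letters (TNXTN).
Those 5 letters have N appearing twice and T appearing twice, giving (5)!/(2!·2!) = 30.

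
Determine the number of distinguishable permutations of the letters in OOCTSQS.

Letter multiplicities in OOCTSQS: C×1, O×2, Q×1, S×2, T×1.
The number of distinct arrangements is 7!/(2!·2!) = 5040/4 = 1260.

1260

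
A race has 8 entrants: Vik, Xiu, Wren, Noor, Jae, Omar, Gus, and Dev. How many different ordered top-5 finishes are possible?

This is an ordered selection of 5 from 8: P(8,5).
That gives 8 × 7 × 6 × 5 × 4 = 6720.

6720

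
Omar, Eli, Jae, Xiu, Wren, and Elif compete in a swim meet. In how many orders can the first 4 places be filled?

360

This is an ordered selection of 4 from 6: P(6,4).
That gives 6 × 5 × 4 × 3 = 360.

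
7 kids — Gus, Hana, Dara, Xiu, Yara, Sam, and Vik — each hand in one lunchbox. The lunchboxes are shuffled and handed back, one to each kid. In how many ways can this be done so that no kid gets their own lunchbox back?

1854

This is the derangement count D_7: permutations of 7 items with no fixed point.
By inclusion–exclusion this is Σ_{j=0}^{7} (−1)^j C(7,j)·(7−j)!.
Computing: 5040 − 5040 + 2520 − 840 + 210 − 42 + 7 − 1 = 1854.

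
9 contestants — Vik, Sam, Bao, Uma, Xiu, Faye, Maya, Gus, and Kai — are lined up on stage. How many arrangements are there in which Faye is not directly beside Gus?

282240

There are 9! = 362880 arrangements in all. If Faye and Gus are adjacent, merging them into one block gives 2·(8)! = 80640 arrangements.
So 362880 − 80640 = 282240 arrangements keep them apart.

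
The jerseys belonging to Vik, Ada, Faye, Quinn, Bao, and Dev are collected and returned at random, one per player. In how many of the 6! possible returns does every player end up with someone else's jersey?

265

Let Aᵢ be the assignments in which player i gets their old jersey. We want the size of the complement of A₁∪…∪A_6.
By inclusion–exclusion this is Σ_{j=0}^{6} (−1)^j C(6,j)·(6−j)!.
Computing: 720 − 720 + 360 − 120 + 30 − 6 + 1 = 265.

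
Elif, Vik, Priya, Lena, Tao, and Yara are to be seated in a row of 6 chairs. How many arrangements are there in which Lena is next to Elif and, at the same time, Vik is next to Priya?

96

Treat {Lena,Elif} as one block (2 orders) and {Vik,Priya} as another (2 orders).
That leaves 4 units to arrange: 2 × 2 × 4! = 4 × 24 = 96.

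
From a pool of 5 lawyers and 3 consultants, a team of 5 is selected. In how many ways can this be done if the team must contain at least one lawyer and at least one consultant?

55

Total 5-person selections from all 8: C(8,5) = 56.
Subtract selections that omit an entire group: no lawyers → C(3,5) = 0; no consultants → C(5,5) = 1.
Both groups omitted at once is impossible, so 56 − 1 = 55.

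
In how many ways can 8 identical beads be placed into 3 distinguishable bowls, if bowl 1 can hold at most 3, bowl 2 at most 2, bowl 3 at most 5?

Ignoring the caps, the number of non-negative solutions to x_1+…+x_3 = 8 is C(10,2) = 45.
Subtract solutions that violate a single cap (substitute x_i' = x_i − (cap_i+1)): x_1 ≥ 4 gives C(6,2) = 15; x_2 ≥ 3 gives C(7,2) = 21; x_3 ≥ 6 gives C(4,2) = 6. Together 42.
Add back pairs where two caps are both exceeded: 3 + 0 + 0 = 3.
By inclusion–exclusion the count is 45 − 42 + 3 = 6.

6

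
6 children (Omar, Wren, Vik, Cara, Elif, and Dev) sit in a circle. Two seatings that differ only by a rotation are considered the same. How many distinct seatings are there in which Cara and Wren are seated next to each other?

48

Treat {Cara, Wren} as one unit (2 internal orders) and seat the resulting 5 units around the table: (4)! circular arrangements.
So 2 × (4)! = 2 × 24 = 48.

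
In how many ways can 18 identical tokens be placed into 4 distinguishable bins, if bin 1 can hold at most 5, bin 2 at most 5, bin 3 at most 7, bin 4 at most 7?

Ignoring the caps, the number of non-negative solutions to x_1+…+x_4 = 18 is C(21,3) = 1330.
Subtract solutions that violate a single cap (substitute x_i' = x_i − (cap_i+1)): x_1 ≥ 6 gives C(15,3) = 455; x_2 ≥ 6 gives C(15,3) = 455; x_3 ≥ 8 gives C(13,3) = 286; x_4 ≥ 8 gives C(13,3) = 286. Together 1482.
Add back pairs where two caps are both exceeded: 84 + 35 + 35 + 35 + 35 + 10 = 234.
By inclusion–exclusion the count is 1330 − 1482 + 234 = 82.

82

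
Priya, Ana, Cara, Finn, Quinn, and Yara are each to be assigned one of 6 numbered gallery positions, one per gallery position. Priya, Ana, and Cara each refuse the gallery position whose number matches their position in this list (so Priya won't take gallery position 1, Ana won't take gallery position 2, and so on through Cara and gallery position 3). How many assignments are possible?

426

Let Aᵢ (for i ∈ {1, 2, 3}) be the placements that put person i in their forbidden gallery position. Any j of these fix j positions, leaving (6−j)! ways to fill the rest, and there are C(3,j) ways to pick which j.
By inclusion–exclusion, the number of valid placements is Σ_{j=0}^{3} (−1)^j C(3,j)·(6−j)!.
Computing: 720 − 360 + 72 − 6 = 426.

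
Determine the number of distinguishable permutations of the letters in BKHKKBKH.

The 8 letters of BKHKKBKH have repeats: B appearing twice, H appearing twice, and K appearing 4 times.
So there are 8! / (4!·2!·2!) = 420 distinguishable arrangements.

420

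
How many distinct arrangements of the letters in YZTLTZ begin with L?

With the first slot taken by L, it remains to arrange the other 5 letters (YZTTZ).
Those 5 letters have T appearing twice and Z appearing twice, giving (5)!/(2!·2!) = 30.

30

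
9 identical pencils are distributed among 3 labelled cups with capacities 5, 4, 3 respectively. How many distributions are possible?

Ignoring the caps, the number of non-negative solutions to x_1+…+x_3 = 9 is C(11,2) = 55.
Subtract solutions that violate a single cap (substitute x_i' = x_i − (cap_i+1)): x_1 ≥ 6 gives C(5,2) = 10; x_2 ≥ 5 gives C(6,2) = 15; x_3 ≥ 4 gives C(7,2) = 21. Together 46.
Add back pairs where two caps are both exceeded: 0 + 0 + 1 = 1.
By inclusion–exclusion the count is 55 − 46 + 1 = 10.

10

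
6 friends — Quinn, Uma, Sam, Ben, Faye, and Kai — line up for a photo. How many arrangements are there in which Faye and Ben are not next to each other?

Of the 6! = 720 arrangements, those with Faye and Ben adjacent number 2 × 5! = 240 (treat the pair as a block with 2 internal orders).
Complementary counting: 720 − 240 = 480.

480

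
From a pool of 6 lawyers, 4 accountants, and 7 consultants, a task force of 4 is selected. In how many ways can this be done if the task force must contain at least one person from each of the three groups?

Total 4-person selections from all 17: C(17,4) = 2380.
Selections missing a whole group: no lawyers → C(11,4) = 330; no accountants → C(13,4) = 715; no consultants → C(10,4) = 210.
Add back selections omitting two groups (i.e. drawn from a single group): C(6,4) + C(4,4) + C(7,4) = 51.
By inclusion–exclusion: 2380 − 1255 + 51 = 1176.

1176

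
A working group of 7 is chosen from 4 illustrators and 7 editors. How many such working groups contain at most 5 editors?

Split by how many editors are chosen (0 through 5).
Sum: C(7,0)·C(4,7) + C(7,1)·C(4,6) + C(7,2)·C(4,5) + C(7,3)·C(4,4) + C(7,4)·C(4,3) + C(7,5)·C(4,2) = 0 + 0 + 0 + 35 + 140 + 126 = 301.

301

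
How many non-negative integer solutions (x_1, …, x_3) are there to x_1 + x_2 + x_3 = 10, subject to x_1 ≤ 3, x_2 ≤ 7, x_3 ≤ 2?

6

Without the upper bounds there are C(12,2) = 66 ways to split 10 among 3 variables.
Subtract solutions that violate a single cap (substitute x_i' = x_i − (cap_i+1)): x_1 ≥ 4 gives C(8,2) = 28; x_2 ≥ 8 gives C(4,2) = 6; x_3 ≥ 3 gives C(9,2) = 36. Together 70.
Add back pairs where two caps are both exceeded: 0 + 10 + 0 = 10.
By inclusion–exclusion the count is 66 − 70 + 10 = 6.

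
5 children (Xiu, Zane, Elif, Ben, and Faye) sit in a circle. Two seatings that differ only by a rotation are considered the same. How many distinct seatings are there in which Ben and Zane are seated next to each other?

Treat {Ben, Zane} as one unit (2 internal orders) and seat the resulting 4 units around the table: (3)! circular arrangements.
So 2 × (3)! = 2 × 6 = 12.

12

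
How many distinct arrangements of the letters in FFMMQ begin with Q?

Fix Q in the first position and arrange the remaining 4 letters.
Those 4 letters have F appearing twice and M appearing twice, giving (4)!/(2!·2!) = 6.

6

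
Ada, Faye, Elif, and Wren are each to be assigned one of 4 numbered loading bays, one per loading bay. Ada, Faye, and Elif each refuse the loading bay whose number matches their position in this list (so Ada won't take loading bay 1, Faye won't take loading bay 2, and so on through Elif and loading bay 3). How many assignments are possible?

11

Let Aᵢ (for i ∈ {1, 2, 3}) be the placements that put person i in their forbidden loading bay. Any j of these fix j positions, leaving (4−j)! ways to fill the rest, and there are C(3,j) ways to pick which j.
By inclusion–exclusion, the number of valid placements is Σ_{j=0}^{3} (−1)^j C(3,j)·(4−j)!.
Computing: 24 − 18 + 6 − 1 = 11.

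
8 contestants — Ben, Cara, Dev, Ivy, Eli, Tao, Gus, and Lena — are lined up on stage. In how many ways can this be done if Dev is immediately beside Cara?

Treat {Dev, Cara} as a single unit. There are 7 units to order, and the pair itself can be ordered 2 ways.
That gives 2 × 7! = 2 × 5040 = 10080.

10080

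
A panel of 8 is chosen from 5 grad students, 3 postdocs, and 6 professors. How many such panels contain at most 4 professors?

2639

Split by how many professors are chosen (0 through 4).
Sum: C(6,0)·C(8,8) + C(6,1)·C(8,7) + C(6,2)·C(8,6) + C(6,3)·C(8,5) + C(6,4)·C(8,4) = 1 + 48 + 420 + 1120 + 1050 = 2639.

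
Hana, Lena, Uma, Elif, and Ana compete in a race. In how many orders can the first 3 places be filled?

There are 5 choices for 1st place, 4 for 2nd, and 3 for 3rd.
That gives 5 × 4 × 3 = 60.

60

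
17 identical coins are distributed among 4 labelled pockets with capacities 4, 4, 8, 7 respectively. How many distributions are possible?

76

Ignoring the caps, the number of non-negative solutions to x_1+…+x_4 = 17 is C(20,3) = 1140.
Subtract solutions that violate a single cap (substitute x_i' = x_i − (cap_i+1)): x_1 ≥ 5 gives C(15,3) = 455; x_2 ≥ 5 gives C(15,3) = 455; x_3 ≥ 9 gives C(11,3) = 165; x_4 ≥ 8 gives C(12,3) = 220. Together 1295.
Add back pairs where two caps are both exceeded: 120 + 20 + 35 + 20 + 35 + 1 = 231.
By inclusion–exclusion the count is 1140 − 1295 + 231 = 76.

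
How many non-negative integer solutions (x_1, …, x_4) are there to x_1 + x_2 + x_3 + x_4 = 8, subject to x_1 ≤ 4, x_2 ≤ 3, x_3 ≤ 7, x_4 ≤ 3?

By stars and bars, unrestricted non-negative solutions to x_1+…+x_4 = 8 number C(8+3,3) = 165.
Subtract solutions that violate a single cap (substitute x_i' = x_i − (cap_i+1)): x_1 ≥ 5 gives C(6,3) = 20; x_2 ≥ 4 gives C(7,3) = 35; x_3 ≥ 8 gives C(3,3) = 1; x_4 ≥ 4 gives C(7,3) = 35. Together 91.
Add back pairs where two caps are both exceeded: 0 + 0 + 0 + 0 + 1 + 0 = 1.
By inclusion–exclusion the count is 165 − 91 + 1 = 75.

75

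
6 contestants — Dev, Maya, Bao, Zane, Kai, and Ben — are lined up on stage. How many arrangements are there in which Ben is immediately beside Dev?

240

Glue Ben and Dev into one block (2 internal orders), leaving 5 units to arrange in a row.
That gives 2 × 5! = 2 × 120 = 240.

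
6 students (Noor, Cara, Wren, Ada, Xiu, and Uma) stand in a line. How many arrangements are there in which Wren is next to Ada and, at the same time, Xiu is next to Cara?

96

Treat {Wren,Ada} as one block (2 orders) and {Xiu,Cara} as another (2 orders).
That leaves 4 units to arrange: 2 × 2 × 4! = 4 × 24 = 96.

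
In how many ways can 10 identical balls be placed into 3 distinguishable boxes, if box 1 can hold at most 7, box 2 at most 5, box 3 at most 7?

39

Without the upper bounds there are C(12,2) = 66 ways to split 10 among 3 boxes.
Subtract solutions that violate a single cap (substitute x_i' = x_i − (cap_i+1)): x_1 ≥ 8 gives C(4,2) = 6; x_2 ≥ 6 gives C(6,2) = 15; x_3 ≥ 8 gives C(4,2) = 6. Together 27.
No two caps can be exceeded simultaneously, so the pair terms are all 0.
By inclusion–exclusion the count is 66 − 27 + 0 = 39.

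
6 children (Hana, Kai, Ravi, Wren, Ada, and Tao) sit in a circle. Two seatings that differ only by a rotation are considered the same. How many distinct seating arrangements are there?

120

Around a circle, 6 distinct people have 6!/6 = (5)! = 120 rotationally distinct seatings.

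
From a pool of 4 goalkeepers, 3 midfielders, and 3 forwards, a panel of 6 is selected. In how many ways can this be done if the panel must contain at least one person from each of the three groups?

Unrestricted: C(10,6) = 210 ways to pick any 6 of the 10.
Selections missing a whole group: no goalkeepers → C(6,6) = 1; no midfielders → C(7,6) = 7; no forwards → C(7,6) = 7.
Add back selections omitting two groups (i.e. drawn from a single group): C(4,6) + C(3,6) + C(3,6) = 0.
By inclusion–exclusion: 210 − 15 + 0 = 195.

195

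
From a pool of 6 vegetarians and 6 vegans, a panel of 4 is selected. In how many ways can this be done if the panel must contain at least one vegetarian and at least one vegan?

Total 4-person selections from all 12: C(12,4) = 495.
Selections missing a whole group: no vegetarians → C(6,4) = 15; no vegans → C(6,4) = 15.
Both groups omitted at once is impossible, so 495 − 30 = 465.

465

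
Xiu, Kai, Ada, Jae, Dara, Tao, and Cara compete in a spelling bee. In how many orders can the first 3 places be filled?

210

There are 7 choices for 1st place, 6 for 2nd, and 5 for 3rd.
That gives 7 × 6 × 5 = 210.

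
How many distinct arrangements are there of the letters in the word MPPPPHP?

42

MPPPPHP has 7 letters with P appearing 5 times.
Dividing 7! = 5040 by 5! = 120 for the repeated letters gives 42.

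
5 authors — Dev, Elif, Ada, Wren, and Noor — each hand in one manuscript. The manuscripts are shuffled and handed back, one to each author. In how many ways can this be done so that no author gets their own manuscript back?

Let Aᵢ be the assignments in which author i gets their own manuscript. We want the size of the complement of A₁∪…∪A_5.
By inclusion–exclusion this is Σ_{j=0}^{5} (−1)^j C(5,j)·(5−j)!.
Computing: 120 − 120 + 60 − 20 + 5 − 1 = 44.

44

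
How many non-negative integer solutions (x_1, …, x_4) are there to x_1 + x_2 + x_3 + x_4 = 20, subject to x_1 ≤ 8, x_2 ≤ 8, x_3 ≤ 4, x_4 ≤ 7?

Ignoring the caps, the number of non-negative solutions to x_1+…+x_4 = 20 is C(23,3) = 1771.
Subtract solutions that violate a single cap (substitute x_i' = x_i − (cap_i+1)): x_1 ≥ 9 gives C(14,3) = 364; x_2 ≥ 9 gives C(14,3) = 364; x_3 ≥ 5 gives C(18,3) = 816; x_4 ≥ 8 gives C(15,3) = 455. Together 1999.
Add back pairs where two caps are both exceeded: 10 + 84 + 20 + 84 + 20 + 120 = 338.
By inclusion–exclusion the count is 1771 − 1999 + 338 = 110.

110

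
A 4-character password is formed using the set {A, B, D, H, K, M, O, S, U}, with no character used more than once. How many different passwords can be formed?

This is a permutation of 4 out of 9: P(9,4) = 9!/5!.
9 × 8 × 7 × 6 = 3024.

3024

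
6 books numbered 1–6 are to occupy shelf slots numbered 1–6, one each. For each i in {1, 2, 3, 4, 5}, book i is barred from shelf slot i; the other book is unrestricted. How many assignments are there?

309

Let Aᵢ (for 1 ≤ i ≤ 5) be the placements that put book i in its forbidden shelf slot. Any j of these fix j positions, leaving (6−j)! ways to fill the rest, and there are C(5,j) ways to pick which j.
By inclusion–exclusion, the number of valid placements is Σ_{j=0}^{5} (−1)^j C(5,j)·(6−j)!.
Computing: 720 − 600 + 240 − 60 + 10 − 1 = 309.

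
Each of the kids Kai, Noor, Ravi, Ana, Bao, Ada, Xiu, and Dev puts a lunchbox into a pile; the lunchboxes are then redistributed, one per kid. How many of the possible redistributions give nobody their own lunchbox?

Count assignments avoiding every fixed point. For any j of the 8 kids fixed to their own lunchbox, the other 8−j can be arranged in (8−j)! ways.
By inclusion–exclusion this is Σ_{j=0}^{8} (−1)^j C(8,j)·(8−j)!.
Computing: 40320 − 40320 + 20160 − 6720 + 1680 − 336 + 56 − 8 + 1 = 14833.

14833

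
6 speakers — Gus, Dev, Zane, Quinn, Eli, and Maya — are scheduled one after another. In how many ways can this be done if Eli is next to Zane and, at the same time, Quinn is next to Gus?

96

Treat {Eli,Zane} as one block (2 orders) and {Quinn,Gus} as another (2 orders).
That leaves 4 units to arrange: 2 × 2 × 4! = 4 × 24 = 96.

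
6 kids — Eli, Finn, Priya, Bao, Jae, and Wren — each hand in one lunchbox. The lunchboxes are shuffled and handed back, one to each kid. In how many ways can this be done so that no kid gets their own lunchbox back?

265

Count assignments avoiding every fixed point. For any j of the 6 kids fixed to their own lunchbox, the other 6−j can be arranged in (6−j)! ways.
By inclusion–exclusion this is Σ_{j=0}^{6} (−1)^j C(6,j)·(6−j)!.
Computing: 720 − 720 + 360 − 120 + 30 − 6 + 1 = 265.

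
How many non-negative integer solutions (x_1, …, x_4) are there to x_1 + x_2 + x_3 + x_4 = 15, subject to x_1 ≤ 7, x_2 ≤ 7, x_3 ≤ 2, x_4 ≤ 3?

30

Ignoring the caps, the number of non-negative solutions to x_1+…+x_4 = 15 is C(18,3) = 816.
Subtract solutions that violate a single cap (substitute x_i' = x_i − (cap_i+1)): x_1 ≥ 8 gives C(10,3) = 120; x_2 ≥ 8 gives C(10,3) = 120; x_3 ≥ 3 gives C(15,3) = 455; x_4 ≥ 4 gives C(14,3) = 364. Together 1059.
Add back pairs where two caps are both exceeded: 0 + 35 + 20 + 35 + 20 + 165 = 275.
Subtract triples: 0 + 0 + 1 + 1 = 2.
By inclusion–exclusion the count is 816 − 1059 + 275 − 2 = 30.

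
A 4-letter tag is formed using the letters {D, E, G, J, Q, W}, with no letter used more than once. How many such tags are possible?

This is a permutation of 4 out of 6: P(6,4) = 6!/2!.
6 × 5 × 4 × 3 = 360.

360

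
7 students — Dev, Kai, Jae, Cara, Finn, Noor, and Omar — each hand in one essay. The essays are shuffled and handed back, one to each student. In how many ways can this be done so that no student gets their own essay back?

1854

Let Aᵢ be the assignments in which student i gets their own essay. We want the size of the complement of A₁∪…∪A_7.
By inclusion–exclusion this is Σ_{j=0}^{7} (−1)^j C(7,j)·(7−j)!.
Computing: 5040 − 5040 + 2520 − 840 + 210 − 42 + 7 − 1 = 1854.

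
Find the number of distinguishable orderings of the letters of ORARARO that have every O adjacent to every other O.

Treat the 2 copies of O as a single block. The multiset to arrange is then {OO, A, A, R, R, R}, 6 items in all.
That gives (6)!/(3!·2!) = 60 arrangements.

60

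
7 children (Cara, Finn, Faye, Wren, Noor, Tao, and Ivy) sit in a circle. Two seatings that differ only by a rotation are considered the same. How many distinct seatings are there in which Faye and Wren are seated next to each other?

Glue Faye and Wren into a block (2 internal orders). Seating 6 units around a circle gives (5)! arrangements.
So 2 × (5)! = 2 × 120 = 240.

240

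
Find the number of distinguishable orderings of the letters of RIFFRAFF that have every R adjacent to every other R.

210

Treat the 2 copies of R as a single block. The multiset to arrange is then {RR, A, F, F, F, F, I}, 7 items in all.
That gives (7)!/(4!) = 210 arrangements.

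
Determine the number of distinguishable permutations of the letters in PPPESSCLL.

The 9 letters of PPPESSCLL have repeats: L appearing twice, P appearing 3 times, and S appearing twice.
Dividing 9! = 362880 by 3!·2!·2! = 24 for the repeated letters gives 15120.

15120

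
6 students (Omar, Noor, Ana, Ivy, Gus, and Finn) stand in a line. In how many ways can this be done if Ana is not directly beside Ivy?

480

There are 6! = 720 arrangements in all. If Ana and Ivy are adjacent, merging them into one block gives 2·(5)! = 240 arrangements.
So 720 − 240 = 480 arrangements keep them apart.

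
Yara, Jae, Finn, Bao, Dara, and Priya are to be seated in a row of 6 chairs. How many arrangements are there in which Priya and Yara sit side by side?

240

Treat {Priya, Yara} as a single unit. There are 5 units to order, and the pair itself can be ordered 2 ways.
So the count is 2·(5)! = 240.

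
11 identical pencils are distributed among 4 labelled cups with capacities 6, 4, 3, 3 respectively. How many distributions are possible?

By stars and bars, unrestricted non-negative solutions to x_1+…+x_4 = 11 number C(11+3,3) = 364.
Subtract solutions that violate a single cap (substitute x_i' = x_i − (cap_i+1)): x_1 ≥ 7 gives C(7,3) = 35; x_2 ≥ 5 gives C(9,3) = 84; x_3 ≥ 4 gives C(10,3) = 120; x_4 ≥ 4 gives C(10,3) = 120. Together 359.
Add back pairs where two caps are both exceeded: 0 + 1 + 1 + 10 + 10 + 20 = 42.
By inclusion–exclusion the count is 364 − 359 + 42 = 47.

47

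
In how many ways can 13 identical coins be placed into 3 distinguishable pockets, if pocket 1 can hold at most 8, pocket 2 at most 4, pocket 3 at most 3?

6

Without the upper bounds there are C(15,2) = 105 ways to split 13 among 3 pockets.
Subtract solutions that violate a single cap (substitute x_i' = x_i − (cap_i+1)): x_1 ≥ 9 gives C(6,2) = 15; x_2 ≥ 5 gives C(10,2) = 45; x_3 ≥ 4 gives C(11,2) = 55. Together 115.
Add back pairs where two caps are both exceeded: 0 + 1 + 15 = 16.
By inclusion–exclusion the count is 105 − 115 + 16 = 6.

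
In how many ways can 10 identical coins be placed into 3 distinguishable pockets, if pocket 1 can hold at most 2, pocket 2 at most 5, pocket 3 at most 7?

Without the upper bounds there are C(12,2) = 66 ways to split 10 among 3 pockets.
Subtract solutions that violate a single cap (substitute x_i' = x_i − (cap_i+1)): x_1 ≥ 3 gives C(9,2) = 36; x_2 ≥ 6 gives C(6,2) = 15; x_3 ≥ 8 gives C(4,2) = 6. Together 57.
Add back pairs where two caps are both exceeded: 3 + 0 + 0 = 3.
By inclusion–exclusion the count is 66 − 57 + 3 = 12.

12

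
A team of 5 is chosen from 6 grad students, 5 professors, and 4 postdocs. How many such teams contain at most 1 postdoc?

Split by how many postdocs are chosen (0 through 1).
Sum: C(4,0)·C(11,5) + C(4,1)·C(11,4) = 462 + 1320 = 1782.

1782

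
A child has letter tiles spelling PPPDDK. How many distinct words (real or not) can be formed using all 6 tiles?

60

PPPDDK has 6 letters with D appearing twice and P appearing 3 times.
So there are 6! / (3!·2!) = 60 distinguishable arrangements.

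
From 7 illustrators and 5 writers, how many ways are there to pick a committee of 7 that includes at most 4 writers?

771

Split by how many writers are chosen (0 through 4).
Sum: C(5,0)·C(7,7) + C(5,1)·C(7,6) + C(5,2)·C(7,5) + C(5,3)·C(7,4) + C(5,4)·C(7,3) = 1 + 35 + 210 + 350 + 175 = 771.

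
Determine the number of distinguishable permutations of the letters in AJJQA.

30

AJJQA has 5 letters with A appearing twice and J appearing twice.
The number of distinct arrangements is 5!/(2!·2!) = 120/4 = 30.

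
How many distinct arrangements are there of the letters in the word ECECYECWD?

ECECYECWD has 9 letters with C appearing 3 times and E appearing 3 times.
The number of distinct arrangements is 9!/(3!·3!) = 362880/36 = 10080.

10080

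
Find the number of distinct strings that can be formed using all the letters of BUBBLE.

120

Letter multiplicities in BUBBLE: B×3, E×1, L×1, U×1.
The number of distinct arrangements is 6!/(3!) = 720/6 = 120.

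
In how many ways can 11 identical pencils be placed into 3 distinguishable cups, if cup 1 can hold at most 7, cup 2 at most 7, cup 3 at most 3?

22

Ignoring the caps, the number of non-negative solutions to x_1+…+x_3 = 11 is C(13,2) = 78.
Subtract solutions that violate a single cap (substitute x_i' = x_i − (cap_i+1)): x_1 ≥ 8 gives C(5,2) = 10; x_2 ≥ 8 gives C(5,2) = 10; x_3 ≥ 4 gives C(9,2) = 36. Together 56.
No two caps can be exceeded simultaneously, so the pair terms are all 0.
By inclusion–exclusion the count is 78 − 56 + 0 = 22.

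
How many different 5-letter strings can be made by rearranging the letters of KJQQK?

The 5 letters of KJQQK have repeats: K appearing twice and Q appearing twice.
Dividing 5! = 120 by 2!·2! = 4 for the repeated letters gives 30.

30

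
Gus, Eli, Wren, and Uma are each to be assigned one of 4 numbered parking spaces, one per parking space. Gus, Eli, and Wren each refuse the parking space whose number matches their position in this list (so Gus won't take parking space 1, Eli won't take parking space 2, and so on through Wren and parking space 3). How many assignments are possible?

Let Aᵢ (for i ∈ {1, 2, 3}) be the placements that put person i in their forbidden parking space. Any j of these fix j positions, leaving (4−j)! ways to fill the rest, and there are C(3,j) ways to pick which j.
By inclusion–exclusion, the number of valid placements is Σ_{j=0}^{3} (−1)^j C(3,j)·(4−j)!.
Computing: 24 − 18 + 6 − 1 = 11.

11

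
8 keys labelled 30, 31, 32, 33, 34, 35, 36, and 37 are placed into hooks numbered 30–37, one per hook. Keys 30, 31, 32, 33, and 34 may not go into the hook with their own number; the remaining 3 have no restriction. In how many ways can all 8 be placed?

Let Aᵢ (for 30 ≤ i ≤ 34) be the placements that put key i in its forbidden hook. Any j of these fix j positions, leaving (8−j)! ways to fill the rest, and there are C(5,j) ways to pick which j.
By inclusion–exclusion, the number of valid placements is Σ_{j=0}^{5} (−1)^j C(5,j)·(8−j)!.
Computing: 40320 − 25200 + 7200 − 1200 + 120 − 6 = 21234.

21234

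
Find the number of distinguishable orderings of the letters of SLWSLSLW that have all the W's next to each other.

140

Treat the 2 copies of W as a single block. The multiset to arrange is then {WW, L, L, L, S, S, S}, 7 items in all.
That gives (7)!/(3!·3!) = 140 arrangements.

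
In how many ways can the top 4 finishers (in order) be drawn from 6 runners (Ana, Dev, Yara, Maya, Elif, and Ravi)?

There are 6 choices for 1st place, 5 for 2nd, and so on down to 3 for position 4.
That gives 6 × 5 × 4 × 3 = 360.

360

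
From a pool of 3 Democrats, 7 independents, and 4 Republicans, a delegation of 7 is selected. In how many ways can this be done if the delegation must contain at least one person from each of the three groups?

Total 7-person selections from all 14: C(14,7) = 3432.
Selections missing a whole group: no Democrats → C(11,7) = 330; no independents → C(7,7) = 1; no Republicans → C(10,7) = 120.
Add back selections omitting two groups (i.e. drawn from a single group): C(3,7) + C(7,7) + C(4,7) = 1.
By inclusion–exclusion: 3432 − 451 + 1 = 2982.

2982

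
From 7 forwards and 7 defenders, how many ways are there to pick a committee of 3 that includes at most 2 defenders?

Split by how many defenders are chosen (0 through 2).
Sum: C(7,0)·C(7,3) + C(7,1)·C(7,2) + C(7,2)·C(7,1) = 35 + 147 + 147 = 329.

329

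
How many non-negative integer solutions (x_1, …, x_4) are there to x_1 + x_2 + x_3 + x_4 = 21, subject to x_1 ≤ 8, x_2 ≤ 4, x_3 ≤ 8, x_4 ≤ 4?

20

Ignoring the caps, the number of non-negative solutions to x_1+…+x_4 = 21 is C(24,3) = 2024.
Subtract solutions that violate a single cap (substitute x_i' = x_i − (cap_i+1)): x_1 ≥ 9 gives C(15,3) = 455; x_2 ≥ 5 gives C(19,3) = 969; x_3 ≥ 9 gives C(15,3) = 455; x_4 ≥ 5 gives C(19,3) = 969. Together 2848.
Add back pairs where two caps are both exceeded: 120 + 20 + 120 + 120 + 364 + 120 = 864.
Subtract triples: 0 + 10 + 0 + 10 = 20.
By inclusion–exclusion the count is 2024 − 2848 + 864 − 20 = 20.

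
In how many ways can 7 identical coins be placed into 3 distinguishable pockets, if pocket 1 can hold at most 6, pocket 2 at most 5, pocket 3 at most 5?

By stars and bars, unrestricted non-negative solutions to x_1+…+x_3 = 7 number C(7+2,2) = 36.
Subtract solutions that violate a single cap (substitute x_i' = x_i − (cap_i+1)): x_1 ≥ 7 gives C(2,2) = 1; x_2 ≥ 6 gives C(3,2) = 3; x_3 ≥ 6 gives C(3,2) = 3. Together 7.
No two caps can be exceeded simultaneously, so the pair terms are all 0.
By inclusion–exclusion the count is 36 − 7 + 0 = 29.

29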